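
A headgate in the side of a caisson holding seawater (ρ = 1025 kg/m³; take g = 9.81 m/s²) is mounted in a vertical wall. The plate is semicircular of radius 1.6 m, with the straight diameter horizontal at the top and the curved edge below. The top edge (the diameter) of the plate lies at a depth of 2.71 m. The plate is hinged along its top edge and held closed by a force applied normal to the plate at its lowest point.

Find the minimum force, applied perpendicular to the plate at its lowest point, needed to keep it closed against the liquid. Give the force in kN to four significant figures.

γ = ρg = 1025 × 9.81 / 1000 = 10.05525 kN/m³.
The centroid of a semicircle lies 4r/(3π) = 0.679061 m from the diameter, here below the top edge, so the centroid depth is h_c = 2.71 + 0.679061 = 3.38906 m.
A = πr²/2 = π × 1.6²/2 = 4.02124 m².
Resultant F = γ·h_c·A = 10.05525 × 3.38906 × 4.02124 = 137.035 kN.
I_c = (π/8 − 8/(9π))·r⁴ = 0.109757 × 1.6⁴ = 0.719303 m⁴.
Centre of pressure: y_p = y_c + I_c/(y_c·A) = 3.38906 + 0.719303/(3.38906 × 4.02124) = 3.38906 + 0.0527804 = 3.44184 m along the plane.
The resultant acts 0.679061 + 0.0527804 = 0.731841 m (along the plate) below the hinge at the top edge, so the moment about the hinge is M = F × 0.731841 = 137.035 × 0.731841 = 100.288 kN·m.
A normal force at the bottom, 1.6 m from the hinge, must supply this moment: P = 100.288/1.6 = 62.68 kN.

P ≈ 62.68 kN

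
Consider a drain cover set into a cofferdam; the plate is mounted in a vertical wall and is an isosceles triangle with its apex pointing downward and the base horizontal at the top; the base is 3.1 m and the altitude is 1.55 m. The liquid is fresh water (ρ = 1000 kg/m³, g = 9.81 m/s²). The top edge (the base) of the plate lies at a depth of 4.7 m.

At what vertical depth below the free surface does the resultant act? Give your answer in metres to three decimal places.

h_p = 5.242 m

γ = ρg = 1000 × 9.81 = 9810 N/m³ = 9.81 kN/m³.
With the apex down, the centroid sits h/3 = 1.55/3 = 0.516667 m below the base (the top edge), so the centroid depth is h_c = 4.7 + 0.516667 = 5.21667 m.
A = ½ × 3.1 × 1.55 = 2.4025 m².
Resultant F = γ·h_c·A = 9.81 × 5.21667 × 2.4025 = 122.949 kN.
I_c = b·h³/36 = 3.1 × 1.55³/36 = 0.320667 m⁴.
Centre of pressure: y_p = y_c + I_c/(y_c·A) = 5.21667 + 0.320667/(5.21667 × 2.4025) = 5.21667 + 0.0255857 = 5.24226 m along the plane.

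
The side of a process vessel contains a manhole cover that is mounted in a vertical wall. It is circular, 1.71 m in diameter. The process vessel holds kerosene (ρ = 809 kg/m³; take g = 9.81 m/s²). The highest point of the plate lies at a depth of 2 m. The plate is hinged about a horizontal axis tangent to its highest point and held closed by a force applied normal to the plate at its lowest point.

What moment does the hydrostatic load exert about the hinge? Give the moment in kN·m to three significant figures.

γ = ρg = 809 × 9.81 / 1000 = 7.93629 kN/m³.
The centroid is at the centre, 0.855 m below the top of the plate, so the centroid depth is h_c = 2 + 0.855 = 2.855 m.
A = π(0.855)² = 2.29658 m².
Resultant F = γ·h_c·A = 7.93629 × 2.855 × 2.29658 = 52.0362 kN.
I_c = πr⁴/4 = π × 0.855⁴/4 = 0.419715 m⁴.
Centre of pressure: y_p = y_c + I_c/(y_c·A) = 2.855 + 0.419715/(2.855 × 2.29658) = 2.855 + 0.0640128 = 2.91901 m along the plane.
The resultant acts 0.855 + 0.0640128 = 0.919013 m (along the plate) below the hinge at the top edge, so the moment about the hinge is M = F × 0.919013 = 52.0362 × 0.919013 = 47.8219 kN·m.

M ≈ 47.8 kN·m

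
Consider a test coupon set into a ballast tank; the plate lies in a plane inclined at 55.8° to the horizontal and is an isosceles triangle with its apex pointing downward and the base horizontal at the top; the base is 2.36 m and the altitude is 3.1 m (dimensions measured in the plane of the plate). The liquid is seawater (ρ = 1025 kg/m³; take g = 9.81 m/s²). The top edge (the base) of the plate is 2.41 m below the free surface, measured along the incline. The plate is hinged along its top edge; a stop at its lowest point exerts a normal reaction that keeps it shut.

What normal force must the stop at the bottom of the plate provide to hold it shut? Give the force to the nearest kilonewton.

γ = ρg = 1025 × 9.81 / 1000 = 10.05525 kN/m³.
Let θ = 55.8° be the plate's angle to the horizontal; measure y along the incline from where the plane meets the free surface. Vertical depth h = y·sinθ with sinθ = 0.827081.
With the apex down, the centroid sits h/3 = 3.1/3 = 1.03333 m below the base (the top edge), so y_c = 2.41 + 1.03333 = 3.44333 m and h_c = 3.44333 × 0.827081 = 2.84791 m.
A = ½ × 2.36 × 3.1 = 3.658 m².
Resultant F = γ·h_c·A = 10.05525 × 2.84791 × 3.658 = 104.752 kN.
I_c = b·h³/36 = 2.36 × 3.1³/36 = 1.95297 m⁴.
Centre of pressure: y_p = y_c + I_c/(y_c·A) = 3.44333 + 1.95297/(3.44333 × 3.658) = 3.44333 + 0.155051 = 3.59838 m along the plane.
The resultant acts 1.03333 + 0.155051 = 1.18838 m (along the plate) below the hinge at the top edge, so the moment about the hinge is M = F × 1.18838 = 104.752 × 1.18838 = 124.485 kN·m.
A normal force at the bottom, 3.1 m from the hinge, must supply this moment: P = 124.485/3.1 = 40.1565 kN.

P ≈ 40 kN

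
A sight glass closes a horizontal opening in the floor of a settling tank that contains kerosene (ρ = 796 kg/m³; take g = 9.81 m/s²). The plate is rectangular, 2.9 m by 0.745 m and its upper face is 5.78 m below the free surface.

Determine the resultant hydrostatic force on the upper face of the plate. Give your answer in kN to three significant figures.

F ≈ 97.5 kN

γ = ρg = 796 × 9.81 / 1000 = 7.80876 kN/m³.
The plate is horizontal, so pressure is uniform at p = γ·h = 7.80876 × 5.78 = 45.1346 kN/m².
A = 2.9 × 0.745 = 2.1605 m².
F = p·A = 45.1346 × 2.1605 = 97.5133 kN.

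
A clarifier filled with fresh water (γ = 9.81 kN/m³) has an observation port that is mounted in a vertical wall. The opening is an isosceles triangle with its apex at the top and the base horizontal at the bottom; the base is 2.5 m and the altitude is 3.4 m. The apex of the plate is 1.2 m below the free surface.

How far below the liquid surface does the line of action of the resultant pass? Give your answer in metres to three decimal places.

h_p = 3.652 m

γ = 9.81 kN/m³.
With the apex up, the centroid sits 2h/3 = 2 × 3.4/3 = 2.26667 m below the apex, so the centroid depth is h_c = 1.2 + 2.26667 = 3.46667 m.
A = ½ × 2.5 × 3.4 = 4.25 m².
Resultant F = γ·h_c·A = 9.81 × 3.46667 × 4.25 = 144.534 kN.
I_c = b·h³/36 = 2.5 × 3.4³/36 = 2.72944 m⁴.
Centre of pressure: y_p = y_c + I_c/(y_c·A) = 3.46667 + 2.72944/(3.46667 × 4.25) = 3.46667 + 0.185256 = 3.65193 m along the plane.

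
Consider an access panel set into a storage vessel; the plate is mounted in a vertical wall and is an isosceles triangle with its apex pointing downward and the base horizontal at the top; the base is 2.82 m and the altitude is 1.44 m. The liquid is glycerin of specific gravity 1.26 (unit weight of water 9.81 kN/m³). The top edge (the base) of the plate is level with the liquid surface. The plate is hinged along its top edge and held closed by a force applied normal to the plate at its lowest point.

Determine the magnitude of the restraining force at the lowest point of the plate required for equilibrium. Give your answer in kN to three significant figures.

γ = 1.26 × 9.81 = 12.3606 kN/m³.
With the apex down, the centroid sits h/3 = 1.44/3 = 0.48 m below the base (the top edge), so the centroid depth is h_c = 0.48 m.
A = ½ × 2.82 × 1.44 = 2.0304 m².
Resultant F = γ·h_c·A = 12.3606 × 0.48 × 2.0304 = 12.0465 kN.
I_c = b·h³/36 = 2.82 × 1.44³/36 = 0.233902 m⁴.
Centre of pressure: y_p = y_c + I_c/(y_c·A) = 0.48 + 0.233902/(0.48 × 2.0304) = 0.48 + 0.24 = 0.72 m along the plane.
The resultant acts 0.48 + 0.24 = 0.72 m (along the plate) below the hinge at the top edge, so the moment about the hinge is M = F × 0.72 = 12.0465 × 0.72 = 8.67348 kN·m.
A normal force at the bottom, 1.44 m from the hinge, must supply this moment: P = 8.67348/1.44 = 6.02325 kN.

P ≈ 6.02 kN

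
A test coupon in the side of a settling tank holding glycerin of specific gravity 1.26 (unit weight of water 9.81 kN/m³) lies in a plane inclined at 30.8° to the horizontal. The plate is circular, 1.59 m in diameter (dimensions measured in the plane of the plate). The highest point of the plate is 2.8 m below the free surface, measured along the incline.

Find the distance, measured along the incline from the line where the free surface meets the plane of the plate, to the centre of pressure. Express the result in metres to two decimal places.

γ = 1.26 × 9.81 = 12.3606 kN/m³.
Let θ = 30.8° be the plate's angle to the horizontal; measure y along the incline from where the plane meets the free surface. Vertical depth h = y·sinθ with sinθ = 0.512043.
The centroid is at the centre, 0.795 m below the top of the plate, so y_c = 2.8 + 0.795 = 3.595 m and h_c = 3.595 × 0.512043 = 1.84079 m.
A = π(0.795)² = 1.98557 m².
Resultant F = γ·h_c·A = 12.3606 × 1.84079 × 1.98557 = 45.1782 kN.
I_c = πr⁴/4 = π × 0.795⁴/4 = 0.313732 m⁴.
Centre of pressure: y_p = y_c + I_c/(y_c·A) = 3.595 + 0.313732/(3.595 × 1.98557) = 3.595 + 0.0439516 = 3.63895 m along the plane.

y_p = 3.64 m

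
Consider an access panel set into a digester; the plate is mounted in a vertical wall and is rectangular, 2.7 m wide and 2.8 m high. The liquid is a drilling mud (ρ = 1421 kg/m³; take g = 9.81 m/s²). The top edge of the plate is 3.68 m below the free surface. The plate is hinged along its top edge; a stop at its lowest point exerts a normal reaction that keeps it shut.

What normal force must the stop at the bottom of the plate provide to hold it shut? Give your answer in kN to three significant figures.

γ = ρg = 1421 × 9.81 / 1000 = 13.94001 kN/m³.
The centroid lies 2.8/2 = 1.4 m below the top edge, so the centroid depth is h_c = 3.68 + 1.4 = 5.08 m.
A = 2.7 × 2.8 = 7.56 m².
Resultant F = γ·h_c·A = 13.94001 × 5.08 × 7.56 = 535.363 kN.
I_c = b·h³/12 = 2.7 × 2.8³/12 = 4.9392 m⁴.
Centre of pressure: y_p = y_c + I_c/(y_c·A) = 5.08 + 4.9392/(5.08 × 7.56) = 5.08 + 0.128609 = 5.20861 m along the plane.
The resultant acts 1.4 + 0.128609 = 1.52861 m (along the plate) below the hinge at the top edge, so the moment about the hinge is M = F × 1.52861 = 535.363 × 1.52861 = 818.361 kN·m.
A normal force at the bottom, 2.8 m from the hinge, must supply this moment: P = 818.361/2.8 = 292.272 kN.

P ≈ 292 kN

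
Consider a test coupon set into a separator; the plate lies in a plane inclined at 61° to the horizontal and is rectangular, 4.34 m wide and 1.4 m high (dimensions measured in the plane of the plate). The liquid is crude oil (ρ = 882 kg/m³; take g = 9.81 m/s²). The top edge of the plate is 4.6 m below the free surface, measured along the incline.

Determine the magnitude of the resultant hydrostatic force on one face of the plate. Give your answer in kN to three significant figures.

γ = ρg = 882 × 9.81 / 1000 = 8.65242 kN/m³.
Let θ = 61° be the plate's angle to the horizontal; measure y along the incline from where the plane meets the free surface. Vertical depth h = y·sinθ with sinθ = 0.874620.
The centroid lies 1.4/2 = 0.7 m below the top edge, so y_c = 4.6 + 0.7 = 5.3 m and h_c = 5.3 × 0.874620 = 4.63549 m.
A = 4.34 × 1.4 = 6.076 m².
Resultant F = γ·h_c·A = 8.65242 × 4.63549 × 6.076 = 243.697 kN.

F ≈ 244 kN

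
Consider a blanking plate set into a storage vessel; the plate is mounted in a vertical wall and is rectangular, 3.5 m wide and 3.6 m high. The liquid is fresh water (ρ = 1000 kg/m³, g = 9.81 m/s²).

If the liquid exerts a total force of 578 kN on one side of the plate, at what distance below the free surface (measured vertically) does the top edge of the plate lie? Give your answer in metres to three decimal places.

γ = ρg = 1000 × 9.81 = 9810 N/m³ = 9.81 kN/m³.
A = 3.5 × 3.6 = 12.6 m².
From F = γ·h_c·A, the centroid depth is h_c = 578/(9.81 × 12.6) = 4.67615 m.
The centroid lies 3.6/2 = 1.8 m below the top edge, so the top edge sits at h_top = 4.67615 − 1.8 = 2.87615 m below the surface.

d_top ≈ 2.876 m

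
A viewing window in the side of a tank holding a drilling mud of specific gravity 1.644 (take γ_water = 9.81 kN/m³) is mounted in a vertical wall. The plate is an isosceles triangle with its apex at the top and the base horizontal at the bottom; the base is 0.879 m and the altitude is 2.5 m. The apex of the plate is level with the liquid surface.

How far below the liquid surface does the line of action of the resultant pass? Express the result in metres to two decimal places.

h_p = 1.88 m

γ = 1.644 × 9.81 = 16.12764 kN/m³.
With the apex up, the centroid sits 2h/3 = 2 × 2.5/3 = 1.66667 m below the apex, so the centroid depth is h_c = 1.66667 m.
A = ½ × 0.879 × 2.5 = 1.09875 m².
Resultant F = γ·h_c·A = 16.12764 × 1.66667 × 1.09875 = 29.5338 kN.
I_c = b·h³/36 = 0.879 × 2.5³/36 = 0.38151 m⁴.
Centre of pressure: y_p = y_c + I_c/(y_c·A) = 1.66667 + 0.38151/(1.66667 × 1.09875) = 1.66667 + 0.208333 = 1.875 m along the plane.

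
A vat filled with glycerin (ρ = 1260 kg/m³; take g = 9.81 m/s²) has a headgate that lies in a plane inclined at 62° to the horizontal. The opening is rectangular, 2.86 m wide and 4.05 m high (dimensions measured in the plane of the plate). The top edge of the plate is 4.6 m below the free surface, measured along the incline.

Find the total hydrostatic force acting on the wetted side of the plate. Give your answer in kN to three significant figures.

γ = ρg = 1260 × 9.81 / 1000 = 12.3606 kN/m³.
Let θ = 62° be the plate's angle to the horizontal; measure y along the incline from where the plane meets the free surface. Vertical depth h = y·sinθ with sinθ = 0.882948.
The centroid lies 4.05/2 = 2.025 m below the top edge, so y_c = 4.6 + 2.025 = 6.625 m and h_c = 6.625 × 0.882948 = 5.84953 m.
A = 2.86 × 4.05 = 11.583 m².
Resultant F = γ·h_c·A = 12.3606 × 5.84953 × 11.583 = 837.494 kN.

F ≈ 837 kN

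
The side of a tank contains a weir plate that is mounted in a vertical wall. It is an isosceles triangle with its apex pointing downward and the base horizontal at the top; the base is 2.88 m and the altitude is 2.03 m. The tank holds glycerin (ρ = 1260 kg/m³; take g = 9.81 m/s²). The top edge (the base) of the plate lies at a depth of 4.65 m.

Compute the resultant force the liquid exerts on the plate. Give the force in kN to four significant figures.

F ≈ 192.5 kN

γ = ρg = 1260 × 9.81 / 1000 = 12.3606 kN/m³.
With the apex down, the centroid sits h/3 = 2.03/3 = 0.676667 m below the base (the top edge), so the centroid depth is h_c = 4.65 + 0.676667 = 5.32667 m.
A = ½ × 2.88 × 2.03 = 2.9232 m².
Resultant F = γ·h_c·A = 12.3606 × 5.32667 × 2.9232 = 192.466 kN.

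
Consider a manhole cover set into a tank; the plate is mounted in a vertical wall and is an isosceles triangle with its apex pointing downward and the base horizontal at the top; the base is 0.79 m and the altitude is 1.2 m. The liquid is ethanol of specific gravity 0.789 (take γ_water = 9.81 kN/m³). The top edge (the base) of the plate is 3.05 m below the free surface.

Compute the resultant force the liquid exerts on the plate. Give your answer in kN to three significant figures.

γ = 0.789 × 9.81 = 7.74009 kN/m³.
With the apex down, the centroid sits h/3 = 1.2/3 = 0.4 m below the base (the top edge), so the centroid depth is h_c = 3.05 + 0.4 = 3.45 m.
A = ½ × 0.79 × 1.2 = 0.474 m².
Resultant F = γ·h_c·A = 7.74009 × 3.45 × 0.474 = 12.6574 kN.

F ≈ 12.7 kN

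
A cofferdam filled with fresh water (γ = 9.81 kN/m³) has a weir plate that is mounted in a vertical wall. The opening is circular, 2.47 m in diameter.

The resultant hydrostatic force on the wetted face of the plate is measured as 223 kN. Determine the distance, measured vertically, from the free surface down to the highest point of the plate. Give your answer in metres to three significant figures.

γ = 9.81 kN/m³.
A = π(1.235)² = 4.79164 m².
From F = γ·h_c·A, the centroid depth is h_c = 223/(9.81 × 4.79164) = 4.74408 m.
The centroid is at the centre, 1.235 m below the top of the plate, so the highest point sits at h_top = 4.74408 − 1.235 = 3.50908 m below the surface.

d_top ≈ 3.51 m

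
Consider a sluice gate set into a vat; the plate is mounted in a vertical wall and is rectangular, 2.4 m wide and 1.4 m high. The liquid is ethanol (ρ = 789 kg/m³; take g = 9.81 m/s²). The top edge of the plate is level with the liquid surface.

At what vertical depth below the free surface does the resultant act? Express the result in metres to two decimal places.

h_p = 0.93 m

γ = ρg = 789 × 9.81 / 1000 = 7.74009 kN/m³.
The centroid lies 1.4/2 = 0.7 m below the top edge, so the centroid depth is h_c = 0.7 m.
A = 2.4 × 1.4 = 3.36 m².
Resultant F = γ·h_c·A = 7.74009 × 0.7 × 3.36 = 18.2047 kN.
I_c = b·h³/12 = 2.4 × 1.4³/12 = 0.5488 m⁴.
Centre of pressure: y_p = y_c + I_c/(y_c·A) = 0.7 + 0.5488/(0.7 × 3.36) = 0.7 + 0.233333 = 0.933333 m along the plane.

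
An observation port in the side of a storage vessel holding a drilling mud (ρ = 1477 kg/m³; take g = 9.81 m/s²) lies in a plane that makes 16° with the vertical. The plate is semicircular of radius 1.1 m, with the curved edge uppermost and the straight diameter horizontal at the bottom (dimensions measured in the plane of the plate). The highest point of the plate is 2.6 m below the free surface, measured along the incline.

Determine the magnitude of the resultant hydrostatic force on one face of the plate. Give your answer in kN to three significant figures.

γ = ρg = 1477 × 9.81 / 1000 = 14.48937 kN/m³.
The plate makes 16° with the vertical, i.e. θ = 90° − 16° = 74° to the horizontal. Measuring y along the incline from the free-surface line, vertical depth h = y·sinθ with sinθ = 0.961262.
The centroid lies 4r/(3π) = 0.466854 m above the diameter, so r − 4r/(3π) = 1.1 − 0.466854 = 0.633146 m below the topmost point, so y_c = 2.6 + 0.633146 = 3.23315 m and h_c = 3.23315 × 0.961262 = 3.1079 m.
A = πr²/2 = π × 1.1²/2 = 1.90066 m².
Resultant F = γ·h_c·A = 14.48937 × 3.1079 × 1.90066 = 85.5896 kN.

F ≈ 85.6 kN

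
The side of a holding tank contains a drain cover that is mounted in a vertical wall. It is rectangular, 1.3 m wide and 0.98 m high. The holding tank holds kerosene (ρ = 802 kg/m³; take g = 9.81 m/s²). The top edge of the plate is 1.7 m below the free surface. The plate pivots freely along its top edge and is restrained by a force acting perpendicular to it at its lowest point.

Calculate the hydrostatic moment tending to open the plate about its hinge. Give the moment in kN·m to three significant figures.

γ = ρg = 802 × 9.81 / 1000 = 7.86762 kN/m³.
The centroid lies 0.98/2 = 0.49 m below the top edge, so the centroid depth is h_c = 1.7 + 0.49 = 2.19 m.
A = 1.3 × 0.98 = 1.274 m².
Resultant F = γ·h_c·A = 7.86762 × 2.19 × 1.274 = 21.9511 kN.
I_c = b·h³/12 = 1.3 × 0.98³/12 = 0.101962 m⁴.
Centre of pressure: y_p = y_c + I_c/(y_c·A) = 2.19 + 0.101962/(2.19 × 1.274) = 2.19 + 0.0365447 = 2.22654 m along the plane.
The resultant acts 0.49 + 0.0365447 = 0.526545 m (along the plate) below the hinge at the top edge, so the moment about the hinge is M = F × 0.526545 = 21.9511 × 0.526545 = 11.5582 kN·m.

M ≈ 11.6 kN·m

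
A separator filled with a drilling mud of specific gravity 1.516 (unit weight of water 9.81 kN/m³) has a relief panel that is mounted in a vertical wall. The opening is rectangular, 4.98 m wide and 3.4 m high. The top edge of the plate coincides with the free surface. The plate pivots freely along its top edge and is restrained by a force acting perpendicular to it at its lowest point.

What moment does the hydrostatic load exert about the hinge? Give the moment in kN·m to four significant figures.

γ = 1.516 × 9.81 = 14.87196 kN/m³.
The centroid lies 3.4/2 = 1.7 m below the top edge, so the centroid depth is h_c = 1.7 m.
A = 4.98 × 3.4 = 16.932 m².
Resultant F = γ·h_c·A = 14.87196 × 1.7 × 16.932 = 428.08 kN.
I_c = b·h³/12 = 4.98 × 3.4³/12 = 16.3112 m⁴.
Centre of pressure: y_p = y_c + I_c/(y_c·A) = 1.7 + 16.3112/(1.7 × 16.932) = 1.7 + 0.566668 = 2.26667 m along the plane.
The resultant acts 1.7 + 0.566668 = 2.26667 m (along the plate) below the hinge at the top edge, so the moment about the hinge is M = F × 2.26667 = 428.08 × 2.26667 = 970.316 kN·m.

M ≈ 970.3 kN·m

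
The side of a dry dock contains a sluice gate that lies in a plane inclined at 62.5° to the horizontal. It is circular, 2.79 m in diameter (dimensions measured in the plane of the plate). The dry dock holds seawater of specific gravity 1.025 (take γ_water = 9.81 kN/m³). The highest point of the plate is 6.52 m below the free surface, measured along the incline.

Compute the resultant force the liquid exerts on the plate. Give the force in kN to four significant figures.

γ = 1.025 × 9.81 = 10.05525 kN/m³.
Let θ = 62.5° be the plate's angle to the horizontal; measure y along the incline from where the plane meets the free surface. Vertical depth h = y·sinθ with sinθ = 0.887011.
The centroid is at the centre, 1.395 m below the top of the plate, so y_c = 6.52 + 1.395 = 7.915 m and h_c = 7.915 × 0.887011 = 7.02069 m.
A = π(1.395)² = 6.11362 m².
Resultant F = γ·h_c·A = 10.05525 × 7.02069 × 6.11362 = 431.59 kN.

F ≈ 431.6 kN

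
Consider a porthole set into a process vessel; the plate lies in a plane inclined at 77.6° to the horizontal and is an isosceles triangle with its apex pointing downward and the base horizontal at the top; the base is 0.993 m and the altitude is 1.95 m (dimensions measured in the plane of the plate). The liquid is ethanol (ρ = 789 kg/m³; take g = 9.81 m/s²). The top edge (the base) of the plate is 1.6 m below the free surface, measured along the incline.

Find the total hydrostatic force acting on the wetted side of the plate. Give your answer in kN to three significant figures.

γ = ρg = 789 × 9.81 / 1000 = 7.74009 kN/m³.
Let θ = 77.6° be the plate's angle to the horizontal; measure y along the incline from where the plane meets the free surface. Vertical depth h = y·sinθ with sinθ = 0.976672.
With the apex down, the centroid sits h/3 = 1.95/3 = 0.65 m below the base (the top edge), so y_c = 1.6 + 0.65 = 2.25 m and h_c = 2.25 × 0.976672 = 2.19751 m.
A = ½ × 0.993 × 1.95 = 0.968175 m².
Resultant F = γ·h_c·A = 7.74009 × 2.19751 × 0.968175 = 16.4676 kN.

F ≈ 16.5 kN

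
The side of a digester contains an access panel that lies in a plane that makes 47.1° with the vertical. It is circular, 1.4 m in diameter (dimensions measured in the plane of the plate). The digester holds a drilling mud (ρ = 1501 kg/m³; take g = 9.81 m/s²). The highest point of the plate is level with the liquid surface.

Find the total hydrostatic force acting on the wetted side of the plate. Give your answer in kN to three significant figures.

γ = ρg = 1501 × 9.81 / 1000 = 14.72481 kN/m³.
The plate makes 47.1° with the vertical, i.e. θ = 90° − 47.1° = 42.9° to the horizontal. Measuring y along the incline from the free-surface line, vertical depth h = y·sinθ with sinθ = 0.680721.
The centroid is at the centre, 0.7 m below the top of the plate, so y_c = 0.7 m and h_c = 0.7 × 0.680721 = 0.476505 m.
A = π(0.7)² = 1.53938 m².
Resultant F = γ·h_c·A = 14.72481 × 0.476505 × 1.53938 = 10.801 kN.

F ≈ 10.8 kN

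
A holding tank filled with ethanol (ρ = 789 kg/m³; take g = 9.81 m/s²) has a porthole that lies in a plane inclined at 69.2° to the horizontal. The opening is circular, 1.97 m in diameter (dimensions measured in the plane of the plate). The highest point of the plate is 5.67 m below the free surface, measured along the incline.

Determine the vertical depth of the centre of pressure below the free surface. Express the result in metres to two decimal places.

h_p = 6.26 m

γ = ρg = 789 × 9.81 / 1000 = 7.74009 kN/m³.
Let θ = 69.2° be the plate's angle to the horizontal; measure y along the incline from where the plane meets the free surface. Vertical depth h = y·sinθ with sinθ = 0.934826.
The centroid is at the centre, 0.985 m below the top of the plate, so y_c = 5.67 + 0.985 = 6.655 m and h_c = 6.655 × 0.934826 = 6.22127 m.
A = π(0.985)² = 3.04805 m².
Resultant F = γ·h_c·A = 7.74009 × 6.22127 × 3.04805 = 146.773 kN.
I_c = πr⁴/4 = π × 0.985⁴/4 = 0.739324 m⁴.
Centre of pressure: y_p = y_c + I_c/(y_c·A) = 6.655 + 0.739324/(6.655 × 3.04805) = 6.655 + 0.0364472 = 6.69145 m along the plane.
Vertically, h_p = y_p·sinθ = 6.69145 × 0.934826 = 6.25534 m.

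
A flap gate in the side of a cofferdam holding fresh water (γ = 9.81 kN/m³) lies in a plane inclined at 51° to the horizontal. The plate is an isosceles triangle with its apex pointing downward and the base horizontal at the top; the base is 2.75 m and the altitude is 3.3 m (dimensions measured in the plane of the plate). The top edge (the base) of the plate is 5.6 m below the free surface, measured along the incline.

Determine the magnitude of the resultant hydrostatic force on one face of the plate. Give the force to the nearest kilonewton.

γ = 9.81 kN/m³.
Let θ = 51° be the plate's angle to the horizontal; measure y along the incline from where the plane meets the free surface. Vertical depth h = y·sinθ with sinθ = 0.777146.
With the apex down, the centroid sits h/3 = 3.3/3 = 1.1 m below the base (the top edge), so y_c = 5.6 + 1.1 = 6.7 m and h_c = 6.7 × 0.777146 = 5.20688 m.
A = ½ × 2.75 × 3.3 = 4.5375 m².
Resultant F = γ·h_c·A = 9.81 × 5.20688 × 4.5375 = 231.773 kN.

F ≈ 232 kN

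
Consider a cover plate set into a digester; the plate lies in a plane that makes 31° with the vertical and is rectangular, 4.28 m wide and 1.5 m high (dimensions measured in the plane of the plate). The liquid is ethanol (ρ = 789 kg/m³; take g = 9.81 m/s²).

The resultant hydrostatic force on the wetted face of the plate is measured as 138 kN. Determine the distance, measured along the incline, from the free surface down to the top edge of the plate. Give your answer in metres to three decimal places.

γ = ρg = 789 × 9.81 / 1000 = 7.74009 kN/m³.
A = 4.28 × 1.5 = 6.42 m².
From F = γ·h_c·A, the centroid depth is h_c = 138/(7.74009 × 6.42) = 2.77714 m.
The plate makes 31° with the vertical, i.e. θ = 90° − 31° = 59° to the horizontal. Measuring y along the incline from the free-surface line, vertical depth h = y·sinθ with sinθ = 0.857167.
Along the incline, y_c = h_c/sinθ = 2.77714/0.857167 = 3.23991 m.
The centroid lies 1.5/2 = 0.75 m below the top edge, so the top edge sits at y_top = 3.23991 − 0.75 = 2.48991 m along the incline.

y_top ≈ 2.490 m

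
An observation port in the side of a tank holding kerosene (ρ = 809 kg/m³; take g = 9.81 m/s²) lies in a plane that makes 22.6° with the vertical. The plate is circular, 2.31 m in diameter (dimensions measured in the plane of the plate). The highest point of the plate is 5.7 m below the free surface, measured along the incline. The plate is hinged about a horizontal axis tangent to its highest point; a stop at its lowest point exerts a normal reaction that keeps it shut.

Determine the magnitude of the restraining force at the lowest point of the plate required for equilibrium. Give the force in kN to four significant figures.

P ≈ 109.7 kN

γ = ρg = 809 × 9.81 / 1000 = 7.93629 kN/m³.
The plate makes 22.6° with the vertical, i.e. θ = 90° − 22.6° = 67.4° to the horizontal. Measuring y along the incline from the free-surface line, vertical depth h = y·sinθ with sinθ = 0.923210.
The centroid is at the centre, 1.155 m below the top of the plate, so y_c = 5.7 + 1.155 = 6.855 m and h_c = 6.855 × 0.923210 = 6.3286 m.
A = π(1.155)² = 4.19096 m².
Resultant F = γ·h_c·A = 7.93629 × 6.3286 × 4.19096 = 210.494 kN.
I_c = πr⁴/4 = π × 1.155⁴/4 = 1.39771 m⁴.
Centre of pressure: y_p = y_c + I_c/(y_c·A) = 6.855 + 1.39771/(6.855 × 4.19096) = 6.855 + 0.0486515 = 6.90365 m along the plane.
The resultant acts 1.155 + 0.0486515 = 1.20365 m (along the plate) below the hinge at the top edge, so the moment about the hinge is M = F × 1.20365 = 210.494 × 1.20365 = 253.361 kN·m.
A normal force at the bottom, 2.31 m from the hinge, must supply this moment: P = 253.361/2.31 = 109.68 kN.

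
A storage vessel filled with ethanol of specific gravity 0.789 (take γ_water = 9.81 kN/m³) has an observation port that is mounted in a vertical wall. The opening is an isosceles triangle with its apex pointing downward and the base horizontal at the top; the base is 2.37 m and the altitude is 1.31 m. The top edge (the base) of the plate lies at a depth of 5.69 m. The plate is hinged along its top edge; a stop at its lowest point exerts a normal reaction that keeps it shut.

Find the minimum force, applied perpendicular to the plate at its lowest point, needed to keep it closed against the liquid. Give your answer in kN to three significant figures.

γ = 0.789 × 9.81 = 7.74009 kN/m³.
With the apex down, the centroid sits h/3 = 1.31/3 = 0.436667 m below the base (the top edge), so the centroid depth is h_c = 5.69 + 0.436667 = 6.12667 m.
A = ½ × 2.37 × 1.31 = 1.55235 m².
Resultant F = γ·h_c·A = 7.74009 × 6.12667 × 1.55235 = 73.614 kN.
I_c = b·h³/36 = 2.37 × 1.31³/36 = 0.147999 m⁴.
Centre of pressure: y_p = y_c + I_c/(y_c·A) = 6.12667 + 0.147999/(6.12667 × 1.55235) = 6.12667 + 0.0155613 = 6.14223 m along the plane.
The resultant acts 0.436667 + 0.0155613 = 0.452228 m (along the plate) below the hinge at the top edge, so the moment about the hinge is M = F × 0.452228 = 73.614 × 0.452228 = 33.2903 kN·m.
A normal force at the bottom, 1.31 m from the hinge, must supply this moment: P = 33.2903/1.31 = 25.4124 kN.

P ≈ 25.4 kN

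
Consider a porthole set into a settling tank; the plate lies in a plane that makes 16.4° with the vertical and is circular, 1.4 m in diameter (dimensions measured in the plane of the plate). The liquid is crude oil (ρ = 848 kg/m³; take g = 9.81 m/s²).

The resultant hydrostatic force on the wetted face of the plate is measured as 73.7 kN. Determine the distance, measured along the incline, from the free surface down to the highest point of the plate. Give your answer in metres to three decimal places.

y_top ≈ 5.299 m

γ = ρg = 848 × 9.81 / 1000 = 8.31888 kN/m³.
A = π(0.7)² = 1.53938 m².
From F = γ·h_c·A, the centroid depth is h_c = 73.7/(8.31888 × 1.53938) = 5.75515 m.
The plate makes 16.4° with the vertical, i.e. θ = 90° − 16.4° = 73.6° to the horizontal. Measuring y along the incline from the free-surface line, vertical depth h = y·sinθ with sinθ = 0.959314.
Along the incline, y_c = h_c/sinθ = 5.75515/0.959314 = 5.99923 m.
The centroid is at the centre, 0.7 m below the top of the plate, so the highest point sits at y_top = 5.99923 − 0.7 = 5.29923 m along the incline.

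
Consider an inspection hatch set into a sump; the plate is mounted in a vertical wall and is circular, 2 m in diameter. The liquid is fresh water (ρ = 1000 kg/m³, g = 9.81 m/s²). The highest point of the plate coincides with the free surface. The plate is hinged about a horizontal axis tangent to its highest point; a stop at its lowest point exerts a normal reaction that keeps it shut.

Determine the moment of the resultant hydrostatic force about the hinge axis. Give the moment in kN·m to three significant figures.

γ = ρg = 1000 × 9.81 = 9810 N/m³ = 9.81 kN/m³.
The centroid is at the centre, 1 m below the top of the plate, so the centroid depth is h_c = 1 m.
A = π(1)² = 3.14159 m².
Resultant F = γ·h_c·A = 9.81 × 1 × 3.14159 = 30.819 kN.
I_c = πr⁴/4 = π × 1⁴/4 = 0.785398 m⁴.
Centre of pressure: y_p = y_c + I_c/(y_c·A) = 1 + 0.785398/(1 × 3.14159) = 1 + 0.25 = 1.25 m along the plane.
The resultant acts 1 + 0.25 = 1.25 m (along the plate) below the hinge at the top edge, so the moment about the hinge is M = F × 1.25 = 30.819 × 1.25 = 38.5237 kN·m.

M ≈ 38.5 kN·m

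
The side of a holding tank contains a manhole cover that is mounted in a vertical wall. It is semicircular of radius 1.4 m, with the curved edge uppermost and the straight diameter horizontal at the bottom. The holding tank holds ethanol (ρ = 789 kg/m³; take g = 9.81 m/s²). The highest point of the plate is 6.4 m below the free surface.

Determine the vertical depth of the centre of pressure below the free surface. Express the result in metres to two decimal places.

γ = ρg = 789 × 9.81 / 1000 = 7.74009 kN/m³.
The centroid lies 4r/(3π) = 0.594178 m above the diameter, so r − 4r/(3π) = 1.4 − 0.594178 = 0.805822 m below the topmost point, so the centroid depth is h_c = 6.4 + 0.805822 = 7.20582 m.
A = πr²/2 = π × 1.4²/2 = 3.07876 m².
Resultant F = γ·h_c·A = 7.74009 × 7.20582 × 3.07876 = 171.714 kN.
I_c = (π/8 − 8/(9π))·r⁴ = 0.109757 × 1.4⁴ = 0.421642 m⁴.
Centre of pressure: y_p = y_c + I_c/(y_c·A) = 7.20582 + 0.421642/(7.20582 × 3.07876) = 7.20582 + 0.0190057 = 7.22483 m along the plane.

h_p = 7.22 m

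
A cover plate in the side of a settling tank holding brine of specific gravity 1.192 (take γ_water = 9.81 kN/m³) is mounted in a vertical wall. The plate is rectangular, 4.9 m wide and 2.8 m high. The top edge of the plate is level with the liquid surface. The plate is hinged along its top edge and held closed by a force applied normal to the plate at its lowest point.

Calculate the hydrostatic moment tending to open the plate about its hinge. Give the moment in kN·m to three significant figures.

γ = 1.192 × 9.81 = 11.69352 kN/m³.
The centroid lies 2.8/2 = 1.4 m below the top edge, so the centroid depth is h_c = 1.4 m.
A = 4.9 × 2.8 = 13.72 m².
Resultant F = γ·h_c·A = 11.69352 × 1.4 × 13.72 = 224.609 kN.
I_c = b·h³/12 = 4.9 × 2.8³/12 = 8.96373 m⁴.
Centre of pressure: y_p = y_c + I_c/(y_c·A) = 1.4 + 8.96373/(1.4 × 13.72) = 1.4 + 0.466666 = 1.86667 m along the plane.
The resultant acts 1.4 + 0.466666 = 1.86667 m (along the plate) below the hinge at the top edge, so the moment about the hinge is M = F × 1.86667 = 224.609 × 1.86667 = 419.271 kN·m.

M ≈ 419 kN·m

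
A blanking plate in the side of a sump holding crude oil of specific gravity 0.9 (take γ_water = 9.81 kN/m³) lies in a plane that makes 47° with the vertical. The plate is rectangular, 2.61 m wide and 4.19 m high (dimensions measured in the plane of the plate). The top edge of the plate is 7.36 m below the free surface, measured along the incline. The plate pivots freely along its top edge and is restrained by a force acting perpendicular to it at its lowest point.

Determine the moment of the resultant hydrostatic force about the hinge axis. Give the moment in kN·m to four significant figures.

M ≈ 1401 kN·m

γ = 0.9 × 9.81 = 8.829 kN/m³.
The plate makes 47° with the vertical, i.e. θ = 90° − 47° = 43° to the horizontal. Measuring y along the incline from the free-surface line, vertical depth h = y·sinθ with sinθ = 0.681998.
The centroid lies 4.19/2 = 2.095 m below the top edge, so y_c = 7.36 + 2.095 = 9.455 m and h_c = 9.455 × 0.681998 = 6.44829 m.
A = 2.61 × 4.19 = 10.9359 m².
Resultant F = γ·h_c·A = 8.829 × 6.44829 × 10.9359 = 622.602 kN.
I_c = b·h³/12 = 2.61 × 4.19³/12 = 15.9993 m⁴.
Centre of pressure: y_p = y_c + I_c/(y_c·A) = 9.455 + 15.9993/(9.455 × 10.9359) = 9.455 + 0.154734 = 9.60973 m along the plane.
The resultant acts 2.095 + 0.154734 = 2.24973 m (along the plate) below the hinge at the top edge, so the moment about the hinge is M = F × 2.24973 = 622.602 × 2.24973 = 1400.69 kN·m.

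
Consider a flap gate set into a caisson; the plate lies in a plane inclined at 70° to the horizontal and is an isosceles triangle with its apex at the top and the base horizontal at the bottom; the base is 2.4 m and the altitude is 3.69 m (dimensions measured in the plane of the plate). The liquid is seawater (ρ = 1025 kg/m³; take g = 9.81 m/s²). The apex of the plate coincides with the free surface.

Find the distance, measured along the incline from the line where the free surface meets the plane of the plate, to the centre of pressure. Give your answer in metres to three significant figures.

γ = ρg = 1025 × 9.81 / 1000 = 10.05525 kN/m³.
Let θ = 70° be the plate's angle to the horizontal; measure y along the incline from where the plane meets the free surface. Vertical depth h = y·sinθ with sinθ = 0.939693.
With the apex up, the centroid sits 2h/3 = 2 × 3.69/3 = 2.46 m below the apex, so y_c = 2.46 m and h_c = 2.46 × 0.939693 = 2.31164 m.
A = ½ × 2.4 × 3.69 = 4.428 m².
Resultant F = γ·h_c·A = 10.05525 × 2.31164 × 4.428 = 102.925 kN.
I_c = b·h³/36 = 2.4 × 3.69³/36 = 3.34956 m⁴.
Centre of pressure: y_p = y_c + I_c/(y_c·A) = 2.46 + 3.34956/(2.46 × 4.428) = 2.46 + 0.3075 = 2.7675 m along the plane.

y_p = 2.77 m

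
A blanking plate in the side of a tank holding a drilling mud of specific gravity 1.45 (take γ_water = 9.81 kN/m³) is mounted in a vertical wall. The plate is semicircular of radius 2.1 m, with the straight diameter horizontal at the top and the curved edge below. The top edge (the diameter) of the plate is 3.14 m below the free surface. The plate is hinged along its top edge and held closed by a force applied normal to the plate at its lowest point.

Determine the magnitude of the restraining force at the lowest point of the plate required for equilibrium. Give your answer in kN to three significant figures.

γ = 1.45 × 9.81 = 14.2245 kN/m³.
The centroid of a semicircle lies 4r/(3π) = 0.891268 m from the diameter, here below the top edge, so the centroid depth is h_c = 3.14 + 0.891268 = 4.03127 m.
A = πr²/2 = π × 2.1²/2 = 6.92721 m².
Resultant F = γ·h_c·A = 14.2245 × 4.03127 × 6.92721 = 397.226 kN.
I_c = (π/8 − 8/(9π))·r⁴ = 0.109757 × 2.1⁴ = 2.13457 m⁴.
Centre of pressure: y_p = y_c + I_c/(y_c·A) = 4.03127 + 2.13457/(4.03127 × 6.92721) = 4.03127 + 0.0764381 = 4.10771 m along the plane.
The resultant acts 0.891268 + 0.0764381 = 0.967706 m (along the plate) below the hinge at the top edge, so the moment about the hinge is M = F × 0.967706 = 397.226 × 0.967706 = 384.398 kN·m.
A normal force at the bottom, 2.1 m from the hinge, must supply this moment: P = 384.398/2.1 = 183.047 kN.

P ≈ 183 kN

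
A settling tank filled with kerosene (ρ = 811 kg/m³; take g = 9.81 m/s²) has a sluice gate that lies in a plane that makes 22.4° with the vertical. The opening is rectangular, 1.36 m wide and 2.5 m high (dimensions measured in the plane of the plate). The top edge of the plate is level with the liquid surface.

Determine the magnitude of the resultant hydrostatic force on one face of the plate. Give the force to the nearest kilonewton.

F ≈ 31 kN

γ = ρg = 811 × 9.81 / 1000 = 7.95591 kN/m³.
The plate makes 22.4° with the vertical, i.e. θ = 90° − 22.4° = 67.6° to the horizontal. Measuring y along the incline from the free-surface line, vertical depth h = y·sinθ with sinθ = 0.924546.
The centroid lies 2.5/2 = 1.25 m below the top edge, so y_c = 1.25 m and h_c = 1.25 × 0.924546 = 1.15568 m.
A = 1.36 × 2.5 = 3.4 m².
Resultant F = γ·h_c·A = 7.95591 × 1.15568 × 3.4 = 31.2613 kN.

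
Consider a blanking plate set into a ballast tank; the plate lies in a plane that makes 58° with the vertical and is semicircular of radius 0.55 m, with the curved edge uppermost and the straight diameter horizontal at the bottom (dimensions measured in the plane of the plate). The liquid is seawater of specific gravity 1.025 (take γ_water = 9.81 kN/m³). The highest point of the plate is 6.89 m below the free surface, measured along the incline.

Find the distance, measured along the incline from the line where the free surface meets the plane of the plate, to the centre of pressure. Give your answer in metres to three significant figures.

γ = 1.025 × 9.81 = 10.05525 kN/m³.
The plate makes 58° with the vertical, i.e. θ = 90° − 58° = 32° to the horizontal. Measuring y along the incline from the free-surface line, vertical depth h = y·sinθ with sinθ = 0.529919.
The centroid lies 4r/(3π) = 0.233427 m above the diameter, so r − 4r/(3π) = 0.55 − 0.233427 = 0.316573 m below the topmost point, so y_c = 6.89 + 0.316573 = 7.20657 m and h_c = 7.20657 × 0.529919 = 3.8189 m.
A = πr²/2 = π × 0.55²/2 = 0.475166 m².
Resultant F = γ·h_c·A = 10.05525 × 3.8189 × 0.475166 = 18.2464 kN.
I_c = (π/8 − 8/(9π))·r⁴ = 0.109757 × 0.55⁴ = 0.0100435 m⁴.
Centre of pressure: y_p = y_c + I_c/(y_c·A) = 7.20657 + 0.0100435/(7.20657 × 0.475166) = 7.20657 + 0.00293299 = 7.2095 m along the plane.

y_p = 7.21 m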